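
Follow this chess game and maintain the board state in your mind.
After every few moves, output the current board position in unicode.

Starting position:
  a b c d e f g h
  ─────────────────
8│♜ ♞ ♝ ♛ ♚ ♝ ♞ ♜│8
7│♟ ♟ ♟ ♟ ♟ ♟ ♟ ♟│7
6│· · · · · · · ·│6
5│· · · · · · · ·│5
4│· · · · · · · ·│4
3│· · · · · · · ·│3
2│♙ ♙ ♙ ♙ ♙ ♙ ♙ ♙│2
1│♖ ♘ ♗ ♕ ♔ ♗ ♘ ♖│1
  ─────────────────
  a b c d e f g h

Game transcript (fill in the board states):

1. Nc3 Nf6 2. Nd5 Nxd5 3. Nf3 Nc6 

  a b c d e f g h
  ─────────────────
8│♜ · ♝ ♛ ♚ ♝ · ♜│8
7│♟ ♟ ♟ ♟ ♟ ♟ ♟ ♟│7
6│· · ♞ · · · · ·│6
5│· · · ♞ · · · ·│5
4│· · · · · · · ·│4
3│· · · · · ♘ · ·│3
2│♙ ♙ ♙ ♙ ♙ ♙ ♙ ♙│2
1│♖ · ♗ ♕ ♔ ♗ · ♖│1
  ─────────────────
  a b c d e f g h

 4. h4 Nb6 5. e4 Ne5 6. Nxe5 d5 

  a b c d e f g h
  ─────────────────
8│♜ · ♝ ♛ ♚ ♝ · ♜│8
7│♟ ♟ ♟ · ♟ ♟ ♟ ♟│7
6│· ♞ · · · · · ·│6
5│· · · ♟ ♘ · · ·│5
4│· · · · ♙ · · ♙│4
3│· · · · · · · ·│3
2│♙ ♙ ♙ ♙ · ♙ ♙ ·│2
1│♖ · ♗ ♕ ♔ ♗ · ♖│1
  ─────────────────
  a b c d e f g h

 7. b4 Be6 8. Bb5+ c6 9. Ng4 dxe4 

  a b c d e f g h
  ─────────────────
8│♜ · · ♛ ♚ ♝ · ♜│8
7│♟ ♟ · · ♟ ♟ ♟ ♟│7
6│· ♞ ♟ · ♝ · · ·│6
5│· ♗ · · · · · ·│5
4│· ♙ · · ♟ · ♘ ♙│4
3│· · · · · · · ·│3
2│♙ · ♙ ♙ · ♙ ♙ ·│2
1│♖ · ♗ ♕ ♔ · · ♖│1
  ─────────────────
  a b c d e f g h

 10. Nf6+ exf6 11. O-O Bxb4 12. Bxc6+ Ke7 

  a b c d e f g h
  ─────────────────
8│♜ · · ♛ · · · ♜│8
7│♟ ♟ · · ♚ ♟ ♟ ♟│7
6│· ♞ ♗ · ♝ ♟ · ·│6
5│· · · · · · · ·│5
4│· ♝ · · ♟ · · ♙│4
3│· · · · · · · ·│3
2│♙ · ♙ ♙ · ♙ ♙ ·│2
1│♖ · ♗ ♕ · ♖ ♔ ·│1
  ─────────────────
  a b c d e f g h



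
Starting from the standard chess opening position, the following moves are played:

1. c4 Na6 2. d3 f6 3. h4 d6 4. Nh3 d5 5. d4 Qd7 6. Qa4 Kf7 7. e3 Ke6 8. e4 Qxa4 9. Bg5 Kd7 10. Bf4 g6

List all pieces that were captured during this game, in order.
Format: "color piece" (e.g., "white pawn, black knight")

Tracking captures:
  Qxa4: captured white queen

white queen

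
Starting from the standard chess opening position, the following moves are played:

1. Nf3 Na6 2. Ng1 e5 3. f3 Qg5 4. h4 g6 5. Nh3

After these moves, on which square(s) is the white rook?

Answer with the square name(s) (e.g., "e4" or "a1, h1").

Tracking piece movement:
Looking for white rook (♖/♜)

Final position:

  a b c d e f g h
  ─────────────────
8│♜ · ♝ · ♚ ♝ ♞ ♜│8
7│♟ ♟ ♟ ♟ · ♟ · ♟│7
6│♞ · · · · · ♟ ·│6
5│· · · · ♟ · ♛ ·│5
4│· · · · · · · ♙│4
3│· · · · · ♙ · ♘│3
2│♙ ♙ ♙ ♙ ♙ · ♙ ·│2
1│♖ ♘ ♗ ♕ ♔ ♗ · ♖│1
  ─────────────────
  a b c d e f g h


a1, h1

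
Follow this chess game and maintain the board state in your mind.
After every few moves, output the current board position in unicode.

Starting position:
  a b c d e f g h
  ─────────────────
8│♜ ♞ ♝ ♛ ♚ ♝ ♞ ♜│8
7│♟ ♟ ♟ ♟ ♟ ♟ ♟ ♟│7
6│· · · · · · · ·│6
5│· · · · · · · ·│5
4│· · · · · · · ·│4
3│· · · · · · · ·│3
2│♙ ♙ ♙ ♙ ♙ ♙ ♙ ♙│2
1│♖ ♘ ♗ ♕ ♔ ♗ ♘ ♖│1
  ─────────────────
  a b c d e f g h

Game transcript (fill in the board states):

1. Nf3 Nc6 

  a b c d e f g h
  ─────────────────
8│♜ · ♝ ♛ ♚ ♝ ♞ ♜│8
7│♟ ♟ ♟ ♟ ♟ ♟ ♟ ♟│7
6│· · ♞ · · · · ·│6
5│· · · · · · · ·│5
4│· · · · · · · ·│4
3│· · · · · ♘ · ·│3
2│♙ ♙ ♙ ♙ ♙ ♙ ♙ ♙│2
1│♖ ♘ ♗ ♕ ♔ ♗ · ♖│1
  ─────────────────
  a b c d e f g h

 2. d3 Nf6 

  a b c d e f g h
  ─────────────────
8│♜ · ♝ ♛ ♚ ♝ · ♜│8
7│♟ ♟ ♟ ♟ ♟ ♟ ♟ ♟│7
6│· · ♞ · · ♞ · ·│6
5│· · · · · · · ·│5
4│· · · · · · · ·│4
3│· · · ♙ · ♘ · ·│3
2│♙ ♙ ♙ · ♙ ♙ ♙ ♙│2
1│♖ ♘ ♗ ♕ ♔ ♗ · ♖│1
  ─────────────────
  a b c d e f g h

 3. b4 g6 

  a b c d e f g h
  ─────────────────
8│♜ · ♝ ♛ ♚ ♝ · ♜│8
7│♟ ♟ ♟ ♟ ♟ ♟ · ♟│7
6│· · ♞ · · ♞ ♟ ·│6
5│· · · · · · · ·│5
4│· ♙ · · · · · ·│4
3│· · · ♙ · ♘ · ·│3
2│♙ · ♙ · ♙ ♙ ♙ ♙│2
1│♖ ♘ ♗ ♕ ♔ ♗ · ♖│1
  ─────────────────
  a b c d e f g h

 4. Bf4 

  a b c d e f g h
  ─────────────────
8│♜ · ♝ ♛ ♚ ♝ · ♜│8
7│♟ ♟ ♟ ♟ ♟ ♟ · ♟│7
6│· · ♞ · · ♞ ♟ ·│6
5│· · · · · · · ·│5
4│· ♙ · · · ♗ · ·│4
3│· · · ♙ · ♘ · ·│3
2│♙ · ♙ · ♙ ♙ ♙ ♙│2
1│♖ ♘ · ♕ ♔ ♗ · ♖│1
  ─────────────────
  a b c d e f g h


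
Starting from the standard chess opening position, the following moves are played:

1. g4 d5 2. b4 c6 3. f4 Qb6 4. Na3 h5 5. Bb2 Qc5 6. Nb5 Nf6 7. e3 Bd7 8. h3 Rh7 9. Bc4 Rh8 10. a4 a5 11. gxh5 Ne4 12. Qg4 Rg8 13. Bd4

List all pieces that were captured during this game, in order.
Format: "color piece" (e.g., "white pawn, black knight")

Tracking captures:
  gxh5: captured black pawn

black pawn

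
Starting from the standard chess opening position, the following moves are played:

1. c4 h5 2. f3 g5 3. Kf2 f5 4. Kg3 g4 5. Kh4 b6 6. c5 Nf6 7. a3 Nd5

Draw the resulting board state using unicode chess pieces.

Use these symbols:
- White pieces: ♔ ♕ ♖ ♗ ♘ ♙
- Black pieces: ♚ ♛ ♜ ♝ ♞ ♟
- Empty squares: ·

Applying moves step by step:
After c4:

♜ ♞ ♝ ♛ ♚ ♝ ♞ ♜
♟ ♟ ♟ ♟ ♟ ♟ ♟ ♟
· · · · · · · ·
· · · · · · · ·
· · ♙ · · · · ·
· · · · · · · ·
♙ ♙ · ♙ ♙ ♙ ♙ ♙
♖ ♘ ♗ ♕ ♔ ♗ ♘ ♖


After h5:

♜ ♞ ♝ ♛ ♚ ♝ ♞ ♜
♟ ♟ ♟ ♟ ♟ ♟ ♟ ·
· · · · · · · ·
· · · · · · · ♟
· · ♙ · · · · ·
· · · · · · · ·
♙ ♙ · ♙ ♙ ♙ ♙ ♙
♖ ♘ ♗ ♕ ♔ ♗ ♘ ♖


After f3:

♜ ♞ ♝ ♛ ♚ ♝ ♞ ♜
♟ ♟ ♟ ♟ ♟ ♟ ♟ ·
· · · · · · · ·
· · · · · · · ♟
· · ♙ · · · · ·
· · · · · ♙ · ·
♙ ♙ · ♙ ♙ · ♙ ♙
♖ ♘ ♗ ♕ ♔ ♗ ♘ ♖


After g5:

♜ ♞ ♝ ♛ ♚ ♝ ♞ ♜
♟ ♟ ♟ ♟ ♟ ♟ · ·
· · · · · · · ·
· · · · · · ♟ ♟
· · ♙ · · · · ·
· · · · · ♙ · ·
♙ ♙ · ♙ ♙ · ♙ ♙
♖ ♘ ♗ ♕ ♔ ♗ ♘ ♖


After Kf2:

♜ ♞ ♝ ♛ ♚ ♝ ♞ ♜
♟ ♟ ♟ ♟ ♟ ♟ · ·
· · · · · · · ·
· · · · · · ♟ ♟
· · ♙ · · · · ·
· · · · · ♙ · ·
♙ ♙ · ♙ ♙ ♔ ♙ ♙
♖ ♘ ♗ ♕ · ♗ ♘ ♖


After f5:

♜ ♞ ♝ ♛ ♚ ♝ ♞ ♜
♟ ♟ ♟ ♟ ♟ · · ·
· · · · · · · ·
· · · · · ♟ ♟ ♟
· · ♙ · · · · ·
· · · · · ♙ · ·
♙ ♙ · ♙ ♙ ♔ ♙ ♙
♖ ♘ ♗ ♕ · ♗ ♘ ♖


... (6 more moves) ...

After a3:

♜ ♞ ♝ ♛ ♚ ♝ · ♜
♟ · ♟ ♟ ♟ · · ·
· ♟ · · · ♞ · ·
· · ♙ · · ♟ · ♟
· · · · · · ♟ ♔
♙ · · · · ♙ · ·
· ♙ · ♙ ♙ · ♙ ♙
♖ ♘ ♗ ♕ · ♗ ♘ ♖


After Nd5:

♜ ♞ ♝ ♛ ♚ ♝ · ♜
♟ · ♟ ♟ ♟ · · ·
· ♟ · · · · · ·
· · ♙ ♞ · ♟ · ♟
· · · · · · ♟ ♔
♙ · · · · ♙ · ·
· ♙ · ♙ ♙ · ♙ ♙
♖ ♘ ♗ ♕ · ♗ ♘ ♖



  a b c d e f g h
  ─────────────────
8│♜ ♞ ♝ ♛ ♚ ♝ · ♜│8
7│♟ · ♟ ♟ ♟ · · ·│7
6│· ♟ · · · · · ·│6
5│· · ♙ ♞ · ♟ · ♟│5
4│· · · · · · ♟ ♔│4
3│♙ · · · · ♙ · ·│3
2│· ♙ · ♙ ♙ · ♙ ♙│2
1│♖ ♘ ♗ ♕ · ♗ ♘ ♖│1
  ─────────────────
  a b c d e f g h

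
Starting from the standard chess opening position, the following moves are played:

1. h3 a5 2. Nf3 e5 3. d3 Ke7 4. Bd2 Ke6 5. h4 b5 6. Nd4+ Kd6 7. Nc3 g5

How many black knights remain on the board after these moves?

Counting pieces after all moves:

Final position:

  a b c d e f g h
  ─────────────────
8│♜ ♞ ♝ ♛ · ♝ ♞ ♜│8
7│· · ♟ ♟ · ♟ · ♟│7
6│· · · ♚ · · · ·│6
5│♟ ♟ · · ♟ · ♟ ·│5
4│· · · ♘ · · · ♙│4
3│· · ♘ ♙ · · · ·│3
2│♙ ♙ ♙ ♗ ♙ ♙ ♙ ·│2
1│♖ · · ♕ ♔ ♗ · ♖│1
  ─────────────────
  a b c d e f g h


2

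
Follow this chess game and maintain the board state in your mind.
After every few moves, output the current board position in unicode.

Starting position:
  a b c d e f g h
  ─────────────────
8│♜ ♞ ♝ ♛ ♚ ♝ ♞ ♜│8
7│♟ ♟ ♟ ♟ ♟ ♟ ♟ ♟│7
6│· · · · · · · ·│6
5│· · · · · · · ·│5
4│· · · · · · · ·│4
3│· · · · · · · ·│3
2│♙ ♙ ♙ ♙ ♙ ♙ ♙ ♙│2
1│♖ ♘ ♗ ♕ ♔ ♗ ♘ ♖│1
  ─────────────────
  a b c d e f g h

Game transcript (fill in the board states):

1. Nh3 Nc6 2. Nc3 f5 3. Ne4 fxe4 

  a b c d e f g h
  ─────────────────
8│♜ · ♝ ♛ ♚ ♝ ♞ ♜│8
7│♟ ♟ ♟ ♟ ♟ · ♟ ♟│7
6│· · ♞ · · · · ·│6
5│· · · · · · · ·│5
4│· · · · ♟ · · ·│4
3│· · · · · · · ♘│3
2│♙ ♙ ♙ ♙ ♙ ♙ ♙ ♙│2
1│♖ · ♗ ♕ ♔ ♗ · ♖│1
  ─────────────────
  a b c d e f g h

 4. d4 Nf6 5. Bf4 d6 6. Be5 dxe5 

  a b c d e f g h
  ─────────────────
8│♜ · ♝ ♛ ♚ ♝ · ♜│8
7│♟ ♟ ♟ · ♟ · ♟ ♟│7
6│· · ♞ · · ♞ · ·│6
5│· · · · ♟ · · ·│5
4│· · · ♙ ♟ · · ·│4
3│· · · · · · · ♘│3
2│♙ ♙ ♙ · ♙ ♙ ♙ ♙│2
1│♖ · · ♕ ♔ ♗ · ♖│1
  ─────────────────
  a b c d e f g h

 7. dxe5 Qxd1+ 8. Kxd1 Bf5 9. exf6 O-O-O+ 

  a b c d e f g h
  ─────────────────
8│· · ♚ ♜ · ♝ · ♜│8
7│♟ ♟ ♟ · ♟ · ♟ ♟│7
6│· · ♞ · · ♙ · ·│6
5│· · · · · ♝ · ·│5
4│· · · · ♟ · · ·│4
3│· · · · · · · ♘│3
2│♙ ♙ ♙ · ♙ ♙ ♙ ♙│2
1│♖ · · ♔ · ♗ · ♖│1
  ─────────────────
  a b c d e f g h

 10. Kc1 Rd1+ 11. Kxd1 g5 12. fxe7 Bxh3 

  a b c d e f g h
  ─────────────────
8│· · ♚ · · ♝ · ♜│8
7│♟ ♟ ♟ · ♙ · · ♟│7
6│· · ♞ · · · · ·│6
5│· · · · · · ♟ ·│5
4│· · · · ♟ · · ·│4
3│· · · · · · · ♝│3
2│♙ ♙ ♙ · ♙ ♙ ♙ ♙│2
1│♖ · · ♔ · ♗ · ♖│1
  ─────────────────
  a b c d e f g h

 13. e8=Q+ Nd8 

  a b c d e f g h
  ─────────────────
8│· · ♚ ♞ ♕ ♝ · ♜│8
7│♟ ♟ ♟ · · · · ♟│7
6│· · · · · · · ·│6
5│· · · · · · ♟ ·│5
4│· · · · ♟ · · ·│4
3│· · · · · · · ♝│3
2│♙ ♙ ♙ · ♙ ♙ ♙ ♙│2
1│♖ · · ♔ · ♗ · ♖│1
  ─────────────────
  a b c d e f g h


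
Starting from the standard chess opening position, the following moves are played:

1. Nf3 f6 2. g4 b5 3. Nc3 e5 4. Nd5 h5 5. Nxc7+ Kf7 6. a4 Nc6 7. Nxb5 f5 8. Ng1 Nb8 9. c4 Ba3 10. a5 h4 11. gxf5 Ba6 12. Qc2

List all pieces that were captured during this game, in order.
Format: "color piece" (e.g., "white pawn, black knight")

Tracking captures:
  Nxc7+: captured black pawn
  Nxb5: captured black pawn
  gxf5: captured black pawn

black pawn, black pawn, black pawn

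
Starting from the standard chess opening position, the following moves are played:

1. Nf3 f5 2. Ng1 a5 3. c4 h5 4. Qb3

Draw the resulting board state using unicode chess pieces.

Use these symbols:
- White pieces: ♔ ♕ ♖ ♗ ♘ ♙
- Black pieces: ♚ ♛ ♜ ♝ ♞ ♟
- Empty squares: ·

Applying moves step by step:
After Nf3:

♜ ♞ ♝ ♛ ♚ ♝ ♞ ♜
♟ ♟ ♟ ♟ ♟ ♟ ♟ ♟
· · · · · · · ·
· · · · · · · ·
· · · · · · · ·
· · · · · ♘ · ·
♙ ♙ ♙ ♙ ♙ ♙ ♙ ♙
♖ ♘ ♗ ♕ ♔ ♗ · ♖


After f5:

♜ ♞ ♝ ♛ ♚ ♝ ♞ ♜
♟ ♟ ♟ ♟ ♟ · ♟ ♟
· · · · · · · ·
· · · · · ♟ · ·
· · · · · · · ·
· · · · · ♘ · ·
♙ ♙ ♙ ♙ ♙ ♙ ♙ ♙
♖ ♘ ♗ ♕ ♔ ♗ · ♖


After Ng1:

♜ ♞ ♝ ♛ ♚ ♝ ♞ ♜
♟ ♟ ♟ ♟ ♟ · ♟ ♟
· · · · · · · ·
· · · · · ♟ · ·
· · · · · · · ·
· · · · · · · ·
♙ ♙ ♙ ♙ ♙ ♙ ♙ ♙
♖ ♘ ♗ ♕ ♔ ♗ ♘ ♖


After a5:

♜ ♞ ♝ ♛ ♚ ♝ ♞ ♜
· ♟ ♟ ♟ ♟ · ♟ ♟
· · · · · · · ·
♟ · · · · ♟ · ·
· · · · · · · ·
· · · · · · · ·
♙ ♙ ♙ ♙ ♙ ♙ ♙ ♙
♖ ♘ ♗ ♕ ♔ ♗ ♘ ♖


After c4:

♜ ♞ ♝ ♛ ♚ ♝ ♞ ♜
· ♟ ♟ ♟ ♟ · ♟ ♟
· · · · · · · ·
♟ · · · · ♟ · ·
· · ♙ · · · · ·
· · · · · · · ·
♙ ♙ · ♙ ♙ ♙ ♙ ♙
♖ ♘ ♗ ♕ ♔ ♗ ♘ ♖


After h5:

♜ ♞ ♝ ♛ ♚ ♝ ♞ ♜
· ♟ ♟ ♟ ♟ · ♟ ·
· · · · · · · ·
♟ · · · · ♟ · ♟
· · ♙ · · · · ·
· · · · · · · ·
♙ ♙ · ♙ ♙ ♙ ♙ ♙
♖ ♘ ♗ ♕ ♔ ♗ ♘ ♖


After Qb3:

♜ ♞ ♝ ♛ ♚ ♝ ♞ ♜
· ♟ ♟ ♟ ♟ · ♟ ·
· · · · · · · ·
♟ · · · · ♟ · ♟
· · ♙ · · · · ·
· ♕ · · · · · ·
♙ ♙ · ♙ ♙ ♙ ♙ ♙
♖ ♘ ♗ · ♔ ♗ ♘ ♖



  a b c d e f g h
  ─────────────────
8│♜ ♞ ♝ ♛ ♚ ♝ ♞ ♜│8
7│· ♟ ♟ ♟ ♟ · ♟ ·│7
6│· · · · · · · ·│6
5│♟ · · · · ♟ · ♟│5
4│· · ♙ · · · · ·│4
3│· ♕ · · · · · ·│3
2│♙ ♙ · ♙ ♙ ♙ ♙ ♙│2
1│♖ ♘ ♗ · ♔ ♗ ♘ ♖│1
  ─────────────────
  a b c d e f g h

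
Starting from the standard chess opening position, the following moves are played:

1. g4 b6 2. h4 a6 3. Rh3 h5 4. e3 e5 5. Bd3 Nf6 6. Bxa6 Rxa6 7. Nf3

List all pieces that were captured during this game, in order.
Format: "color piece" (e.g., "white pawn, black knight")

Tracking captures:
  Bxa6: captured black pawn
  Rxa6: captured white bishop

black pawn, white bishop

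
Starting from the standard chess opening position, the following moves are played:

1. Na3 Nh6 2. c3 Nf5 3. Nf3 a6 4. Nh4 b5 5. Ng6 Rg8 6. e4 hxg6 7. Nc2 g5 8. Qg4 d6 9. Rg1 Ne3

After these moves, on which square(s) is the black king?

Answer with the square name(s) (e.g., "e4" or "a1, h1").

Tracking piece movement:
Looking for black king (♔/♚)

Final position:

  a b c d e f g h
  ─────────────────
8│♜ ♞ ♝ ♛ ♚ ♝ ♜ ·│8
7│· · ♟ · ♟ ♟ ♟ ·│7
6│♟ · · ♟ · · · ·│6
5│· ♟ · · · · ♟ ·│5
4│· · · · ♙ · ♕ ·│4
3│· · ♙ · ♞ · · ·│3
2│♙ ♙ ♘ ♙ · ♙ ♙ ♙│2
1│♖ · ♗ · ♔ ♗ ♖ ·│1
  ─────────────────
  a b c d e f g h


e8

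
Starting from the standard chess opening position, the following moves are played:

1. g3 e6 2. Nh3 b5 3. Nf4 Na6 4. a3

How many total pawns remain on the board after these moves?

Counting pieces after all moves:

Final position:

  a b c d e f g h
  ─────────────────
8│♜ · ♝ ♛ ♚ ♝ ♞ ♜│8
7│♟ · ♟ ♟ · ♟ ♟ ♟│7
6│♞ · · · ♟ · · ·│6
5│· ♟ · · · · · ·│5
4│· · · · · ♘ · ·│4
3│♙ · · · · · ♙ ·│3
2│· ♙ ♙ ♙ ♙ ♙ · ♙│2
1│♖ ♘ ♗ ♕ ♔ ♗ · ♖│1
  ─────────────────
  a b c d e f g h


16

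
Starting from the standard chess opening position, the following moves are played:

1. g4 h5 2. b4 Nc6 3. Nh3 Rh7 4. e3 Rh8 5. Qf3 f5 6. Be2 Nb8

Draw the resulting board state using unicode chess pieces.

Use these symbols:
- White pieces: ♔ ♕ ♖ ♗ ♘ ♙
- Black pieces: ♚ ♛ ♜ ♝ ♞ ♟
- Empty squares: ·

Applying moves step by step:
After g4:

♜ ♞ ♝ ♛ ♚ ♝ ♞ ♜
♟ ♟ ♟ ♟ ♟ ♟ ♟ ♟
· · · · · · · ·
· · · · · · · ·
· · · · · · ♙ ·
· · · · · · · ·
♙ ♙ ♙ ♙ ♙ ♙ · ♙
♖ ♘ ♗ ♕ ♔ ♗ ♘ ♖


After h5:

♜ ♞ ♝ ♛ ♚ ♝ ♞ ♜
♟ ♟ ♟ ♟ ♟ ♟ ♟ ·
· · · · · · · ·
· · · · · · · ♟
· · · · · · ♙ ·
· · · · · · · ·
♙ ♙ ♙ ♙ ♙ ♙ · ♙
♖ ♘ ♗ ♕ ♔ ♗ ♘ ♖


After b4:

♜ ♞ ♝ ♛ ♚ ♝ ♞ ♜
♟ ♟ ♟ ♟ ♟ ♟ ♟ ·
· · · · · · · ·
· · · · · · · ♟
· ♙ · · · · ♙ ·
· · · · · · · ·
♙ · ♙ ♙ ♙ ♙ · ♙
♖ ♘ ♗ ♕ ♔ ♗ ♘ ♖


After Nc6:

♜ · ♝ ♛ ♚ ♝ ♞ ♜
♟ ♟ ♟ ♟ ♟ ♟ ♟ ·
· · ♞ · · · · ·
· · · · · · · ♟
· ♙ · · · · ♙ ·
· · · · · · · ·
♙ · ♙ ♙ ♙ ♙ · ♙
♖ ♘ ♗ ♕ ♔ ♗ ♘ ♖


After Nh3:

♜ · ♝ ♛ ♚ ♝ ♞ ♜
♟ ♟ ♟ ♟ ♟ ♟ ♟ ·
· · ♞ · · · · ·
· · · · · · · ♟
· ♙ · · · · ♙ ·
· · · · · · · ♘
♙ · ♙ ♙ ♙ ♙ · ♙
♖ ♘ ♗ ♕ ♔ ♗ · ♖


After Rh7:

♜ · ♝ ♛ ♚ ♝ ♞ ·
♟ ♟ ♟ ♟ ♟ ♟ ♟ ♜
· · ♞ · · · · ·
· · · · · · · ♟
· ♙ · · · · ♙ ·
· · · · · · · ♘
♙ · ♙ ♙ ♙ ♙ · ♙
♖ ♘ ♗ ♕ ♔ ♗ · ♖


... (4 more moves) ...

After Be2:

♜ · ♝ ♛ ♚ ♝ ♞ ♜
♟ ♟ ♟ ♟ ♟ · ♟ ·
· · ♞ · · · · ·
· · · · · ♟ · ♟
· ♙ · · · · ♙ ·
· · · · ♙ ♕ · ♘
♙ · ♙ ♙ ♗ ♙ · ♙
♖ ♘ ♗ · ♔ · · ♖


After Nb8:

♜ ♞ ♝ ♛ ♚ ♝ ♞ ♜
♟ ♟ ♟ ♟ ♟ · ♟ ·
· · · · · · · ·
· · · · · ♟ · ♟
· ♙ · · · · ♙ ·
· · · · ♙ ♕ · ♘
♙ · ♙ ♙ ♗ ♙ · ♙
♖ ♘ ♗ · ♔ · · ♖



  a b c d e f g h
  ─────────────────
8│♜ ♞ ♝ ♛ ♚ ♝ ♞ ♜│8
7│♟ ♟ ♟ ♟ ♟ · ♟ ·│7
6│· · · · · · · ·│6
5│· · · · · ♟ · ♟│5
4│· ♙ · · · · ♙ ·│4
3│· · · · ♙ ♕ · ♘│3
2│♙ · ♙ ♙ ♗ ♙ · ♙│2
1│♖ ♘ ♗ · ♔ · · ♖│1
  ─────────────────
  a b c d e f g h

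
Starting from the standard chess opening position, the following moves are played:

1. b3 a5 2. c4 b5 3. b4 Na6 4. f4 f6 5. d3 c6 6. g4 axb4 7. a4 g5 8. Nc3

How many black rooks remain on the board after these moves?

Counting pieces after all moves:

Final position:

  a b c d e f g h
  ─────────────────
8│♜ · ♝ ♛ ♚ ♝ ♞ ♜│8
7│· · · ♟ ♟ · · ♟│7
6│♞ · ♟ · · ♟ · ·│6
5│· ♟ · · · · ♟ ·│5
4│♙ ♟ ♙ · · ♙ ♙ ·│4
3│· · ♘ ♙ · · · ·│3
2│· · · · ♙ · · ♙│2
1│♖ · ♗ ♕ ♔ ♗ ♘ ♖│1
  ─────────────────
  a b c d e f g h


2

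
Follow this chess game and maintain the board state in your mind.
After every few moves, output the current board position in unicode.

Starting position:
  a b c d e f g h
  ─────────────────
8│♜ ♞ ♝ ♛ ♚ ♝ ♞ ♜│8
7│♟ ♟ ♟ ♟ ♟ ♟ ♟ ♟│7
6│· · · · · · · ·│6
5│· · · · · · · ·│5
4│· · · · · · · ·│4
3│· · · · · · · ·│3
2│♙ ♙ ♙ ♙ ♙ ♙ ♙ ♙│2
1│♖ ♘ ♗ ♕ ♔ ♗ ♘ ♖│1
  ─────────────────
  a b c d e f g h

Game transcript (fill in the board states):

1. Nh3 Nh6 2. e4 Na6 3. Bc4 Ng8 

  a b c d e f g h
  ─────────────────
8│♜ · ♝ ♛ ♚ ♝ ♞ ♜│8
7│♟ ♟ ♟ ♟ ♟ ♟ ♟ ♟│7
6│♞ · · · · · · ·│6
5│· · · · · · · ·│5
4│· · ♗ · ♙ · · ·│4
3│· · · · · · · ♘│3
2│♙ ♙ ♙ ♙ · ♙ ♙ ♙│2
1│♖ ♘ ♗ ♕ ♔ · · ♖│1
  ─────────────────
  a b c d e f g h

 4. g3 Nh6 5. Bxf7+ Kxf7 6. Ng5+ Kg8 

  a b c d e f g h
  ─────────────────
8│♜ · ♝ ♛ · ♝ ♚ ♜│8
7│♟ ♟ ♟ ♟ ♟ · ♟ ♟│7
6│♞ · · · · · · ♞│6
5│· · · · · · ♘ ·│5
4│· · · · ♙ · · ·│4
3│· · · · · · ♙ ·│3
2│♙ ♙ ♙ ♙ · ♙ · ♙│2
1│♖ ♘ ♗ ♕ ♔ · · ♖│1
  ─────────────────
  a b c d e f g h

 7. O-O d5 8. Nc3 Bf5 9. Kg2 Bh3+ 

  a b c d e f g h
  ─────────────────
8│♜ · · ♛ · ♝ ♚ ♜│8
7│♟ ♟ ♟ · ♟ · ♟ ♟│7
6│♞ · · · · · · ♞│6
5│· · · ♟ · · ♘ ·│5
4│· · · · ♙ · · ·│4
3│· · ♘ · · · ♙ ♝│3
2│♙ ♙ ♙ ♙ · ♙ ♔ ♙│2
1│♖ · ♗ ♕ · ♖ · ·│1
  ─────────────────
  a b c d e f g h

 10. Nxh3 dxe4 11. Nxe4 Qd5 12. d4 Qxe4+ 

  a b c d e f g h
  ─────────────────
8│♜ · · · · ♝ ♚ ♜│8
7│♟ ♟ ♟ · ♟ · ♟ ♟│7
6│♞ · · · · · · ♞│6
5│· · · · · · · ·│5
4│· · · ♙ ♛ · · ·│4
3│· · · · · · ♙ ♘│3
2│♙ ♙ ♙ · · ♙ ♔ ♙│2
1│♖ · ♗ ♕ · ♖ · ·│1
  ─────────────────
  a b c d e f g h

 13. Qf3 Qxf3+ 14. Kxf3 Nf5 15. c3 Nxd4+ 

  a b c d e f g h
  ─────────────────
8│♜ · · · · ♝ ♚ ♜│8
7│♟ ♟ ♟ · ♟ · ♟ ♟│7
6│♞ · · · · · · ·│6
5│· · · · · · · ·│5
4│· · · ♞ · · · ·│4
3│· · ♙ · · ♔ ♙ ♘│3
2│♙ ♙ · · · ♙ · ♙│2
1│♖ · ♗ · · ♖ · ·│1
  ─────────────────
  a b c d e f g h



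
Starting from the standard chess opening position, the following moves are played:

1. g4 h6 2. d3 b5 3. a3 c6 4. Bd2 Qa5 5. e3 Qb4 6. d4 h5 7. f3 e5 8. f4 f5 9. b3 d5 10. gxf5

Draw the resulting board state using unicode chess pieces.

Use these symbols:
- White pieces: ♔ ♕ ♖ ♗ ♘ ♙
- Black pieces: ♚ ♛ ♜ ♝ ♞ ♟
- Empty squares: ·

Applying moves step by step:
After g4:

♜ ♞ ♝ ♛ ♚ ♝ ♞ ♜
♟ ♟ ♟ ♟ ♟ ♟ ♟ ♟
· · · · · · · ·
· · · · · · · ·
· · · · · · ♙ ·
· · · · · · · ·
♙ ♙ ♙ ♙ ♙ ♙ · ♙
♖ ♘ ♗ ♕ ♔ ♗ ♘ ♖


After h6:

♜ ♞ ♝ ♛ ♚ ♝ ♞ ♜
♟ ♟ ♟ ♟ ♟ ♟ ♟ ·
· · · · · · · ♟
· · · · · · · ·
· · · · · · ♙ ·
· · · · · · · ·
♙ ♙ ♙ ♙ ♙ ♙ · ♙
♖ ♘ ♗ ♕ ♔ ♗ ♘ ♖


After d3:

♜ ♞ ♝ ♛ ♚ ♝ ♞ ♜
♟ ♟ ♟ ♟ ♟ ♟ ♟ ·
· · · · · · · ♟
· · · · · · · ·
· · · · · · ♙ ·
· · · ♙ · · · ·
♙ ♙ ♙ · ♙ ♙ · ♙
♖ ♘ ♗ ♕ ♔ ♗ ♘ ♖


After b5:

♜ ♞ ♝ ♛ ♚ ♝ ♞ ♜
♟ · ♟ ♟ ♟ ♟ ♟ ·
· · · · · · · ♟
· ♟ · · · · · ·
· · · · · · ♙ ·
· · · ♙ · · · ·
♙ ♙ ♙ · ♙ ♙ · ♙
♖ ♘ ♗ ♕ ♔ ♗ ♘ ♖


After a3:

♜ ♞ ♝ ♛ ♚ ♝ ♞ ♜
♟ · ♟ ♟ ♟ ♟ ♟ ·
· · · · · · · ♟
· ♟ · · · · · ·
· · · · · · ♙ ·
♙ · · ♙ · · · ·
· ♙ ♙ · ♙ ♙ · ♙
♖ ♘ ♗ ♕ ♔ ♗ ♘ ♖


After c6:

♜ ♞ ♝ ♛ ♚ ♝ ♞ ♜
♟ · · ♟ ♟ ♟ ♟ ·
· · ♟ · · · · ♟
· ♟ · · · · · ·
· · · · · · ♙ ·
♙ · · ♙ · · · ·
· ♙ ♙ · ♙ ♙ · ♙
♖ ♘ ♗ ♕ ♔ ♗ ♘ ♖


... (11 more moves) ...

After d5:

♜ ♞ ♝ · ♚ ♝ ♞ ♜
♟ · · · · · ♟ ·
· · ♟ · · · · ·
· ♟ · ♟ ♟ ♟ · ♟
· ♛ · ♙ · ♙ ♙ ·
♙ ♙ · · ♙ · · ·
· · ♙ ♗ · · · ♙
♖ ♘ · ♕ ♔ ♗ ♘ ♖


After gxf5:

♜ ♞ ♝ · ♚ ♝ ♞ ♜
♟ · · · · · ♟ ·
· · ♟ · · · · ·
· ♟ · ♟ ♟ ♙ · ♟
· ♛ · ♙ · ♙ · ·
♙ ♙ · · ♙ · · ·
· · ♙ ♗ · · · ♙
♖ ♘ · ♕ ♔ ♗ ♘ ♖



  a b c d e f g h
  ─────────────────
8│♜ ♞ ♝ · ♚ ♝ ♞ ♜│8
7│♟ · · · · · ♟ ·│7
6│· · ♟ · · · · ·│6
5│· ♟ · ♟ ♟ ♙ · ♟│5
4│· ♛ · ♙ · ♙ · ·│4
3│♙ ♙ · · ♙ · · ·│3
2│· · ♙ ♗ · · · ♙│2
1│♖ ♘ · ♕ ♔ ♗ ♘ ♖│1
  ─────────────────
  a b c d e f g h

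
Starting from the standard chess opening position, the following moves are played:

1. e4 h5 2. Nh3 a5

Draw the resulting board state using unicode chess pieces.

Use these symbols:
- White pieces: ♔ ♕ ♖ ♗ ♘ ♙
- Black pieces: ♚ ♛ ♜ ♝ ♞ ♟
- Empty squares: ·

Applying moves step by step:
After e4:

♜ ♞ ♝ ♛ ♚ ♝ ♞ ♜
♟ ♟ ♟ ♟ ♟ ♟ ♟ ♟
· · · · · · · ·
· · · · · · · ·
· · · · ♙ · · ·
· · · · · · · ·
♙ ♙ ♙ ♙ · ♙ ♙ ♙
♖ ♘ ♗ ♕ ♔ ♗ ♘ ♖


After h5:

♜ ♞ ♝ ♛ ♚ ♝ ♞ ♜
♟ ♟ ♟ ♟ ♟ ♟ ♟ ·
· · · · · · · ·
· · · · · · · ♟
· · · · ♙ · · ·
· · · · · · · ·
♙ ♙ ♙ ♙ · ♙ ♙ ♙
♖ ♘ ♗ ♕ ♔ ♗ ♘ ♖


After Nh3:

♜ ♞ ♝ ♛ ♚ ♝ ♞ ♜
♟ ♟ ♟ ♟ ♟ ♟ ♟ ·
· · · · · · · ·
· · · · · · · ♟
· · · · ♙ · · ·
· · · · · · · ♘
♙ ♙ ♙ ♙ · ♙ ♙ ♙
♖ ♘ ♗ ♕ ♔ ♗ · ♖


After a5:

♜ ♞ ♝ ♛ ♚ ♝ ♞ ♜
· ♟ ♟ ♟ ♟ ♟ ♟ ·
· · · · · · · ·
♟ · · · · · · ♟
· · · · ♙ · · ·
· · · · · · · ♘
♙ ♙ ♙ ♙ · ♙ ♙ ♙
♖ ♘ ♗ ♕ ♔ ♗ · ♖



  a b c d e f g h
  ─────────────────
8│♜ ♞ ♝ ♛ ♚ ♝ ♞ ♜│8
7│· ♟ ♟ ♟ ♟ ♟ ♟ ·│7
6│· · · · · · · ·│6
5│♟ · · · · · · ♟│5
4│· · · · ♙ · · ·│4
3│· · · · · · · ♘│3
2│♙ ♙ ♙ ♙ · ♙ ♙ ♙│2
1│♖ ♘ ♗ ♕ ♔ ♗ · ♖│1
  ─────────────────
  a b c d e f g h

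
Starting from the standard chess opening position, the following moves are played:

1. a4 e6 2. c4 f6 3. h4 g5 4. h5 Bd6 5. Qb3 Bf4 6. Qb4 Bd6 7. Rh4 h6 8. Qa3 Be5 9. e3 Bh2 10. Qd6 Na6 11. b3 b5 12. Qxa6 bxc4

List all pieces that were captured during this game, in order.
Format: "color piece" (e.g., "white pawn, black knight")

Tracking captures:
  Qxa6: captured black knight
  bxc4: captured white pawn

black knight, white pawn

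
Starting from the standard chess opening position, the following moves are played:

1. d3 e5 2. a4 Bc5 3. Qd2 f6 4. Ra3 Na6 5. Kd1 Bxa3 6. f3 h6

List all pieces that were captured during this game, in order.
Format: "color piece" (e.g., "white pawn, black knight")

Tracking captures:
  Bxa3: captured white rook

white rook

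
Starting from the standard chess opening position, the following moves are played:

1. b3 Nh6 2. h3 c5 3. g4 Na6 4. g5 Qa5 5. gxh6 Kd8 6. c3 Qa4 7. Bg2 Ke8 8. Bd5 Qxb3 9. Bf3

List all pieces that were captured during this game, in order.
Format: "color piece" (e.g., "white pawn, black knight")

Tracking captures:
  gxh6: captured black knight
  Qxb3: captured white pawn

black knight, white pawn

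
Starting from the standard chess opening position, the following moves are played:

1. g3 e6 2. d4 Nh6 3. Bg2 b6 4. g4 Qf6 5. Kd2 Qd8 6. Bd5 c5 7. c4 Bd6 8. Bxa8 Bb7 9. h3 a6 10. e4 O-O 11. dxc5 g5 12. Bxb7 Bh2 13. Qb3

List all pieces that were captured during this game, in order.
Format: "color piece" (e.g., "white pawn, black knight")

Tracking captures:
  Bxa8: captured black rook
  dxc5: captured black pawn
  Bxb7: captured black bishop

black rook, black pawn, black bishop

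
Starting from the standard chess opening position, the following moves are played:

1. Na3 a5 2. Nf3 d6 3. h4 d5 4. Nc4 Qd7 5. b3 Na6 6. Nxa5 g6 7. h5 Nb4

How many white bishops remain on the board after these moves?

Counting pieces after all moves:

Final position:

  a b c d e f g h
  ─────────────────
8│♜ · ♝ · ♚ ♝ ♞ ♜│8
7│· ♟ ♟ ♛ ♟ ♟ · ♟│7
6│· · · · · · ♟ ·│6
5│♘ · · ♟ · · · ♙│5
4│· ♞ · · · · · ·│4
3│· ♙ · · · ♘ · ·│3
2│♙ · ♙ ♙ ♙ ♙ ♙ ·│2
1│♖ · ♗ ♕ ♔ ♗ · ♖│1
  ─────────────────
  a b c d e f g h


2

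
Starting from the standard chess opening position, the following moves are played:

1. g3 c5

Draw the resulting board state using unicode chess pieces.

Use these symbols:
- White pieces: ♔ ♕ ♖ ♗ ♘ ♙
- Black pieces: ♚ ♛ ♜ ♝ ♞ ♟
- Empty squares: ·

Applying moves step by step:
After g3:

♜ ♞ ♝ ♛ ♚ ♝ ♞ ♜
♟ ♟ ♟ ♟ ♟ ♟ ♟ ♟
· · · · · · · ·
· · · · · · · ·
· · · · · · · ·
· · · · · · ♙ ·
♙ ♙ ♙ ♙ ♙ ♙ · ♙
♖ ♘ ♗ ♕ ♔ ♗ ♘ ♖


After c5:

♜ ♞ ♝ ♛ ♚ ♝ ♞ ♜
♟ ♟ · ♟ ♟ ♟ ♟ ♟
· · · · · · · ·
· · ♟ · · · · ·
· · · · · · · ·
· · · · · · ♙ ·
♙ ♙ ♙ ♙ ♙ ♙ · ♙
♖ ♘ ♗ ♕ ♔ ♗ ♘ ♖



  a b c d e f g h
  ─────────────────
8│♜ ♞ ♝ ♛ ♚ ♝ ♞ ♜│8
7│♟ ♟ · ♟ ♟ ♟ ♟ ♟│7
6│· · · · · · · ·│6
5│· · ♟ · · · · ·│5
4│· · · · · · · ·│4
3│· · · · · · ♙ ·│3
2│♙ ♙ ♙ ♙ ♙ ♙ · ♙│2
1│♖ ♘ ♗ ♕ ♔ ♗ ♘ ♖│1
  ─────────────────
  a b c d e f g h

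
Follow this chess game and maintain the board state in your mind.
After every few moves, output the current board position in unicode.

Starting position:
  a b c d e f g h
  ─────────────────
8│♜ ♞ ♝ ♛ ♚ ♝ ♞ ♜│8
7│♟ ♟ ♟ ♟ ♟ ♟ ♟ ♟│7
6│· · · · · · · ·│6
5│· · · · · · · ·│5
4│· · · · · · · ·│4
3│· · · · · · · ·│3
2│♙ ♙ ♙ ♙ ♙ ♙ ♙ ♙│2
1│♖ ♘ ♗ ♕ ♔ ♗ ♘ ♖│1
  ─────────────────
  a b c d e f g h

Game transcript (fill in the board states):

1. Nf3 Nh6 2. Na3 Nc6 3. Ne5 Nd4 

  a b c d e f g h
  ─────────────────
8│♜ · ♝ ♛ ♚ ♝ · ♜│8
7│♟ ♟ ♟ ♟ ♟ ♟ ♟ ♟│7
6│· · · · · · · ♞│6
5│· · · · ♘ · · ·│5
4│· · · ♞ · · · ·│4
3│♘ · · · · · · ·│3
2│♙ ♙ ♙ ♙ ♙ ♙ ♙ ♙│2
1│♖ · ♗ ♕ ♔ ♗ · ♖│1
  ─────────────────
  a b c d e f g h

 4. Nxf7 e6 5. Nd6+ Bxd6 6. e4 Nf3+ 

  a b c d e f g h
  ─────────────────
8│♜ · ♝ ♛ ♚ · · ♜│8
7│♟ ♟ ♟ ♟ · · ♟ ♟│7
6│· · · ♝ ♟ · · ♞│6
5│· · · · · · · ·│5
4│· · · · ♙ · · ·│4
3│♘ · · · · ♞ · ·│3
2│♙ ♙ ♙ ♙ · ♙ ♙ ♙│2
1│♖ · ♗ ♕ ♔ ♗ · ♖│1
  ─────────────────
  a b c d e f g h

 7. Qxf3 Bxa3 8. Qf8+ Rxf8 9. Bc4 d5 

  a b c d e f g h
  ─────────────────
8│♜ · ♝ ♛ ♚ ♜ · ·│8
7│♟ ♟ ♟ · · · ♟ ♟│7
6│· · · · ♟ · · ♞│6
5│· · · ♟ · · · ·│5
4│· · ♗ · ♙ · · ·│4
3│♝ · · · · · · ·│3
2│♙ ♙ ♙ ♙ · ♙ ♙ ♙│2
1│♖ · ♗ · ♔ · · ♖│1
  ─────────────────
  a b c d e f g h

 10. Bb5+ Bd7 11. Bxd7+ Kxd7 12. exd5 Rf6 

  a b c d e f g h
  ─────────────────
8│♜ · · ♛ · · · ·│8
7│♟ ♟ ♟ ♚ · · ♟ ♟│7
6│· · · · ♟ ♜ · ♞│6
5│· · · ♙ · · · ·│5
4│· · · · · · · ·│4
3│♝ · · · · · · ·│3
2│♙ ♙ ♙ ♙ · ♙ ♙ ♙│2
1│♖ · ♗ · ♔ · · ♖│1
  ─────────────────
  a b c d e f g h

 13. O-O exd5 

  a b c d e f g h
  ─────────────────
8│♜ · · ♛ · · · ·│8
7│♟ ♟ ♟ ♚ · · ♟ ♟│7
6│· · · · · ♜ · ♞│6
5│· · · ♟ · · · ·│5
4│· · · · · · · ·│4
3│♝ · · · · · · ·│3
2│♙ ♙ ♙ ♙ · ♙ ♙ ♙│2
1│♖ · ♗ · · ♖ ♔ ·│1
  ─────────────────
  a b c d e f g h


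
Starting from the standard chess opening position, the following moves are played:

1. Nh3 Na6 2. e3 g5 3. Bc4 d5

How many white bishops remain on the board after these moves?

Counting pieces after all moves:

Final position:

  a b c d e f g h
  ─────────────────
8│♜ · ♝ ♛ ♚ ♝ ♞ ♜│8
7│♟ ♟ ♟ · ♟ ♟ · ♟│7
6│♞ · · · · · · ·│6
5│· · · ♟ · · ♟ ·│5
4│· · ♗ · · · · ·│4
3│· · · · ♙ · · ♘│3
2│♙ ♙ ♙ ♙ · ♙ ♙ ♙│2
1│♖ ♘ ♗ ♕ ♔ · · ♖│1
  ─────────────────
  a b c d e f g h


2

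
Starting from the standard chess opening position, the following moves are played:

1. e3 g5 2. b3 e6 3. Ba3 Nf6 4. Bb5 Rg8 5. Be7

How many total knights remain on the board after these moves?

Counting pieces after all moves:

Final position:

  a b c d e f g h
  ─────────────────
8│♜ ♞ ♝ ♛ ♚ ♝ ♜ ·│8
7│♟ ♟ ♟ ♟ ♗ ♟ · ♟│7
6│· · · · ♟ ♞ · ·│6
5│· ♗ · · · · ♟ ·│5
4│· · · · · · · ·│4
3│· ♙ · · ♙ · · ·│3
2│♙ · ♙ ♙ · ♙ ♙ ♙│2
1│♖ ♘ · ♕ ♔ · ♘ ♖│1
  ─────────────────
  a b c d e f g h


4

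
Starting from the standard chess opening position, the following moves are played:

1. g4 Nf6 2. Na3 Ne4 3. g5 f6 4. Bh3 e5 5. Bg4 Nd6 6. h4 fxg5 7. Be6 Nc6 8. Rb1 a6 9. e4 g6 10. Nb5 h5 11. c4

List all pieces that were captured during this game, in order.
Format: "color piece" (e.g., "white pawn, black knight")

Tracking captures:
  fxg5: captured white pawn

white pawn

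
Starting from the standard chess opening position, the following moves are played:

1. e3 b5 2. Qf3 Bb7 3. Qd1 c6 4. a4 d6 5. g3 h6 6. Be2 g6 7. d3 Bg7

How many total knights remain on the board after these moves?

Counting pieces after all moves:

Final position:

  a b c d e f g h
  ─────────────────
8│♜ ♞ · ♛ ♚ · ♞ ♜│8
7│♟ ♝ · · ♟ ♟ ♝ ·│7
6│· · ♟ ♟ · · ♟ ♟│6
5│· ♟ · · · · · ·│5
4│♙ · · · · · · ·│4
3│· · · ♙ ♙ · ♙ ·│3
2│· ♙ ♙ · ♗ ♙ · ♙│2
1│♖ ♘ ♗ ♕ ♔ · ♘ ♖│1
  ─────────────────
  a b c d e f g h


4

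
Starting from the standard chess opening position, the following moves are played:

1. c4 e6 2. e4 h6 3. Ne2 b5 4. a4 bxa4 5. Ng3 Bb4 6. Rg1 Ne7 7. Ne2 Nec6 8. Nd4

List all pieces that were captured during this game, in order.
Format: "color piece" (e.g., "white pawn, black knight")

Tracking captures:
  bxa4: captured white pawn

white pawn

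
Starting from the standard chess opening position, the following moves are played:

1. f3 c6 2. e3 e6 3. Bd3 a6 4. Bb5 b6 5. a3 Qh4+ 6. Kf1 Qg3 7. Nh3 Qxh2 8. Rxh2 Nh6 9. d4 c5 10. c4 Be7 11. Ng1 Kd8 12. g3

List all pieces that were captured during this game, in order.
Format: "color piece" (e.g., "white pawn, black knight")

Tracking captures:
  Qxh2: captured white pawn
  Rxh2: captured black queen

white pawn, black queen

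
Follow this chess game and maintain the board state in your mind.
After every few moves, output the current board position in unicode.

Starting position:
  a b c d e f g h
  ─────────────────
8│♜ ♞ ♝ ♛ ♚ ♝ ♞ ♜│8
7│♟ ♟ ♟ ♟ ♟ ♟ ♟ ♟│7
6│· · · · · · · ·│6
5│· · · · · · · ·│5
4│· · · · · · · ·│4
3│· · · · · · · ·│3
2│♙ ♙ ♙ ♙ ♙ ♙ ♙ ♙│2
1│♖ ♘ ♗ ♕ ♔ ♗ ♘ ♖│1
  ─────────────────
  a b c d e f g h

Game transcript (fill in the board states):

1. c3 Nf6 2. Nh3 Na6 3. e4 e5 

  a b c d e f g h
  ─────────────────
8│♜ · ♝ ♛ ♚ ♝ · ♜│8
7│♟ ♟ ♟ ♟ · ♟ ♟ ♟│7
6│♞ · · · · ♞ · ·│6
5│· · · · ♟ · · ·│5
4│· · · · ♙ · · ·│4
3│· · ♙ · · · · ♘│3
2│♙ ♙ · ♙ · ♙ ♙ ♙│2
1│♖ ♘ ♗ ♕ ♔ ♗ · ♖│1
  ─────────────────
  a b c d e f g h

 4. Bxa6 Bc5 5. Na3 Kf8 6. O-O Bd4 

  a b c d e f g h
  ─────────────────
8│♜ · ♝ ♛ · ♚ · ♜│8
7│♟ ♟ ♟ ♟ · ♟ ♟ ♟│7
6│♗ · · · · ♞ · ·│6
5│· · · · ♟ · · ·│5
4│· · · ♝ ♙ · · ·│4
3│♘ · ♙ · · · · ♘│3
2│♙ ♙ · ♙ · ♙ ♙ ♙│2
1│♖ · ♗ ♕ · ♖ ♔ ·│1
  ─────────────────
  a b c d e f g h

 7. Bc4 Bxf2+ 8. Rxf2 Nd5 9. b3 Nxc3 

  a b c d e f g h
  ─────────────────
8│♜ · ♝ ♛ · ♚ · ♜│8
7│♟ ♟ ♟ ♟ · ♟ ♟ ♟│7
6│· · · · · · · ·│6
5│· · · · ♟ · · ·│5
4│· · ♗ · ♙ · · ·│4
3│♘ ♙ ♞ · · · · ♘│3
2│♙ · · ♙ · ♖ ♙ ♙│2
1│♖ · ♗ ♕ · · ♔ ·│1
  ─────────────────
  a b c d e f g h

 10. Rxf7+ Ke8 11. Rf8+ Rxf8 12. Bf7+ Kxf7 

  a b c d e f g h
  ─────────────────
8│♜ · ♝ ♛ · ♜ · ·│8
7│♟ ♟ ♟ ♟ · ♚ ♟ ♟│7
6│· · · · · · · ·│6
5│· · · · ♟ · · ·│5
4│· · · · ♙ · · ·│4
3│♘ ♙ ♞ · · · · ♘│3
2│♙ · · ♙ · · ♙ ♙│2
1│♖ · ♗ ♕ · · ♔ ·│1
  ─────────────────
  a b c d e f g h

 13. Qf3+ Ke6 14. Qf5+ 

  a b c d e f g h
  ─────────────────
8│♜ · ♝ ♛ · ♜ · ·│8
7│♟ ♟ ♟ ♟ · · ♟ ♟│7
6│· · · · ♚ · · ·│6
5│· · · · ♟ ♕ · ·│5
4│· · · · ♙ · · ·│4
3│♘ ♙ ♞ · · · · ♘│3
2│♙ · · ♙ · · ♙ ♙│2
1│♖ · ♗ · · · ♔ ·│1
  ─────────────────
  a b c d e f g h
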